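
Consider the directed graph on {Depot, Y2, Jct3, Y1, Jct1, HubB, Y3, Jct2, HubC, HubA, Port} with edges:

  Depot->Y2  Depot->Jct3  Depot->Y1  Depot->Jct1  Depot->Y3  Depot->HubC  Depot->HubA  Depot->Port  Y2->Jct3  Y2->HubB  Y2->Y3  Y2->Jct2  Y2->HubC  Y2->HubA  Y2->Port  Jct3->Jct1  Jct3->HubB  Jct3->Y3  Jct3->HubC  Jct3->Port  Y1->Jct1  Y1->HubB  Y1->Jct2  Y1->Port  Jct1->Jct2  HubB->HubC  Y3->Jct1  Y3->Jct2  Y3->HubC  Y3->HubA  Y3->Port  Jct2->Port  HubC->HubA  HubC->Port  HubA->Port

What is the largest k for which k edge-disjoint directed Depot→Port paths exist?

Assign every edge capacity 1; by Menger, the answer equals the max flow.
Path Depot→Port (+1); total 1.
Path Depot→Y2→Port (+1); total 2.
Path Depot→Jct3→Port (+1); total 3.
Path Depot→Y1→Port (+1); total 4.
Path Depot→Y3→Port (+1); total 5.
Path Depot→HubC→Port (+1); total 6.
Path Depot→HubA→Port (+1); total 7.
Path Depot→Jct1→Jct2→Port (+1); total 8.
No residual Depot→Port path; max flow = 8.
Certifying cut of size 8: {Depot→HubA, Depot→HubC, Depot→Jct1, Depot→Jct3, Depot→Port, Depot→Y1, Depot→Y2, Depot→Y3}.

8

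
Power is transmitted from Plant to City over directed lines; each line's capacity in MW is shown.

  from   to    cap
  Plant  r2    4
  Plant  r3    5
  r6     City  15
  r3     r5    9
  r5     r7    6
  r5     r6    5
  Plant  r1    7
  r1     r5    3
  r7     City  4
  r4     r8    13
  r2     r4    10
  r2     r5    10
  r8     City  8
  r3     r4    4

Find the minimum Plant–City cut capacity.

Augment Plant→r1→r5→r6→City: bottleneck 3, flow now 3.
Augment Plant→r2→r4→r8→City: bottleneck 4, flow now 7.
Augment Plant→r3→r4→r8→City: bottleneck 4, flow now 11.
Augment Plant→r3→r5→r6→City: bottleneck 1, flow now 12.
No augmenting path remains; maximum flow = 12.
By max-flow min-cut, the minimum cut capacity equals the max flow.
In the residual graph, reachable from Plant: {Plant, r1}.
Min-cut edges: Plant→r2 (4), Plant→r3 (5), r1→r5 (3); capacity 4 + 5 + 3 = 12.

12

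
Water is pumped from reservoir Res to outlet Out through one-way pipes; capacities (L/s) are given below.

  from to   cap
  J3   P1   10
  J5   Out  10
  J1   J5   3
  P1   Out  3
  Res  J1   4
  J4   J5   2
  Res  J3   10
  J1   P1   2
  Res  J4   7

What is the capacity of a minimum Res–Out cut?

8

Augment Res→J4→J5→Out: bottleneck 2, flow now 2.
Augment Res→J1→P1→Out: bottleneck 2, flow now 4.
Augment Res→J1→J5→Out: bottleneck 2, flow now 6.
Augment Res→J3→P1→Out: bottleneck 1, flow now 7.
Augment Res→J3→P1→J1→J5→Out: bottleneck 1, flow now 8. (uses reverse residual edge)
No augmenting path remains; maximum flow = 8.
By max-flow min-cut, the minimum cut capacity equals the max flow.
In the residual graph, reachable from Res: {Res, J4, J1, J3, P1}.
Min-cut edges: J4→J5 (2), J1→J5 (3), P1→Out (3); capacity 2 + 3 + 3 = 8.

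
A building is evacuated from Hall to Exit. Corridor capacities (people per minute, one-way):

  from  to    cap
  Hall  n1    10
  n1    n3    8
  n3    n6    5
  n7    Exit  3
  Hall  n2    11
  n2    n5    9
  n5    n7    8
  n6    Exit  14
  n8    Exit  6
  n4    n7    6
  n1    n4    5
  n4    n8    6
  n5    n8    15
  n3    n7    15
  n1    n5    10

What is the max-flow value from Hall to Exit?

14

Augment Hall→n1→n3→n6→Exit: bottleneck 5, flow now 5.
Augment Hall→n1→n3→n7→Exit: bottleneck 3, flow now 8.
Augment Hall→n1→n4→n8→Exit: bottleneck 2, flow now 10.
Augment Hall→n2→n5→n8→Exit: bottleneck 4, flow now 14.
No augmenting path remains; maximum flow = 14.
In the residual graph, reachable from Hall: {Hall, n1, n2, n3, n4, n5, n7, n8}.
Min-cut edges: n3→n6 (5), n7→Exit (3), n8→Exit (6); capacity 5 + 3 + 6 = 14.
This cut is saturated, so no flow can exceed 14.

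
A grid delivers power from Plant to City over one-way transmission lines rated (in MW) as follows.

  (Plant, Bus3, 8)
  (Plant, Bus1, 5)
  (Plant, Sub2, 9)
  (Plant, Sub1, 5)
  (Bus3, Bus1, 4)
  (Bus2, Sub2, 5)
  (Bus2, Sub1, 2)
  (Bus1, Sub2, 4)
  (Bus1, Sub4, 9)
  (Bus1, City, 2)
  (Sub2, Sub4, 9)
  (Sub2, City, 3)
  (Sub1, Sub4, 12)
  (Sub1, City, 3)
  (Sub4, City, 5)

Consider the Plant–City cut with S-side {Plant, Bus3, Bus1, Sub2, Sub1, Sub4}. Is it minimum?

Given cut capacity: 2 + 3 + 3 + 5 = 13.
Augment Plant→Bus1→City: bottleneck 2, flow now 2.
Augment Plant→Sub2→City: bottleneck 3, flow now 5.
Augment Plant→Sub1→City: bottleneck 3, flow now 8.
Augment Plant→Bus1→Sub4→City: bottleneck 3, flow now 11.
Augment Plant→Sub2→Sub4→City: bottleneck 2, flow now 13.
No augmenting path remains; maximum flow = 13.
Cut capacity 13 equals the max flow, so it is a minimum cut.

Yes — it is a minimum cut (capacity 13).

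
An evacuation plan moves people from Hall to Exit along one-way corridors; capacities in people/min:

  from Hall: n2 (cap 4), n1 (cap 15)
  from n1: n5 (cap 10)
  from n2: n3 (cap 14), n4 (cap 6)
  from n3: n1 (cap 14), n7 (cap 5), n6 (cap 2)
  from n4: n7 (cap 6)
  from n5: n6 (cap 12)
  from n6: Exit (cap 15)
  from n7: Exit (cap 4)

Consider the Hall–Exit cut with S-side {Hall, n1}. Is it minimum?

Given cut capacity: 4 + 10 = 14.
Augment Hall→n1→n5→n6→Exit: bottleneck 10, flow now 10.
Augment Hall→n2→n3→n6→Exit: bottleneck 2, flow now 12.
Augment Hall→n2→n3→n7→Exit: bottleneck 2, flow now 14.
No augmenting path remains; maximum flow = 14.
Cut capacity 14 equals the max flow, so it is a minimum cut.

Yes — it is a minimum cut (capacity 14).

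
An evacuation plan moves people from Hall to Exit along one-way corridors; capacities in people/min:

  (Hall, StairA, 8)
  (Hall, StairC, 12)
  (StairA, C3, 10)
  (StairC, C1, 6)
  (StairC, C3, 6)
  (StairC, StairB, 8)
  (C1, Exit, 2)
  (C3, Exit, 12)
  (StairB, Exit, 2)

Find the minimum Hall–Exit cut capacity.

16

Augment Hall→StairA→C3→Exit: bottleneck 8, flow now 8.
Augment Hall→StairC→C1→Exit: bottleneck 2, flow now 10.
Augment Hall→StairC→C3→Exit: bottleneck 4, flow now 14.
Augment Hall→StairC→StairB→Exit: bottleneck 2, flow now 16.
No augmenting path remains; maximum flow = 16.
By max-flow min-cut, the minimum cut capacity equals the max flow.
In the residual graph, reachable from Hall: {Hall, StairA, StairC, C1, C3, StairB}.
Min-cut edges: C1→Exit (2), C3→Exit (12), StairB→Exit (2); capacity 2 + 12 + 2 = 16.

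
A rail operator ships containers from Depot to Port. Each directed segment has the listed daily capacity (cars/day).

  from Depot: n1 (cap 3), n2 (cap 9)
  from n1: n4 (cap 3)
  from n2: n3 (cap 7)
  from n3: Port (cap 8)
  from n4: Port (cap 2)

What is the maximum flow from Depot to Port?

9

Augment Depot→n1→n4→Port: bottleneck 2, flow now 2.
Augment Depot→n2→n3→Port: bottleneck 7, flow now 9.
No augmenting path remains; maximum flow = 9.
In the residual graph, reachable from Depot: {Depot, n1, n2, n4}.
Min-cut edges: n2→n3 (7), n4→Port (2); capacity 7 + 2 = 9.
This cut is saturated, so no flow can exceed 9.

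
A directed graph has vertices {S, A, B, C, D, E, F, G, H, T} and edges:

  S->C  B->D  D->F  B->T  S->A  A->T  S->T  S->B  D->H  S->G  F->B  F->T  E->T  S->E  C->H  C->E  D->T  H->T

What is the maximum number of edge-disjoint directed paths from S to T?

5

Assign every edge capacity 1; by Menger, the answer equals the max flow.
Path S→T (+1); total 1.
Path S→A→T (+1); total 2.
Path S→B→T (+1); total 3.
Path S→E→T (+1); total 4.
Path S→C→H→T (+1); total 5.
No residual S→T path; max flow = 5.
Certifying cut of size 5: {S→A, S→B, S→C, S→E, S→T}.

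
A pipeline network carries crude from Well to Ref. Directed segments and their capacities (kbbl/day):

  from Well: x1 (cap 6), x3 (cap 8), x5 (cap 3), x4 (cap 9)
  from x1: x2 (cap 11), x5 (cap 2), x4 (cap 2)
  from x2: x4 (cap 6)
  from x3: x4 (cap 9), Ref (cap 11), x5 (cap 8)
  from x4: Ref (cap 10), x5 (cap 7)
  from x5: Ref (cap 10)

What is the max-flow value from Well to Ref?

Augment Well→x3→Ref: bottleneck 8, flow now 8.
Augment Well→x4→Ref: bottleneck 9, flow now 17.
Augment Well→x5→Ref: bottleneck 3, flow now 20.
Augment Well→x1→x4→Ref: bottleneck 1, flow now 21.
Augment Well→x1→x5→Ref: bottleneck 2, flow now 23.
Augment Well→x1→x4→x5→Ref: bottleneck 1, flow now 24.
Augment Well→x1→x2→x4→x5→Ref: bottleneck 2, flow now 26.
No augmenting path remains; maximum flow = 26.
In the residual graph, reachable from Well: {Well}.
Min-cut edges: Well→x1 (6), Well→x3 (8), Well→x4 (9), Well→x5 (3); capacity 6 + 8 + 9 + 3 = 26.
This cut is saturated, so no flow can exceed 26.

26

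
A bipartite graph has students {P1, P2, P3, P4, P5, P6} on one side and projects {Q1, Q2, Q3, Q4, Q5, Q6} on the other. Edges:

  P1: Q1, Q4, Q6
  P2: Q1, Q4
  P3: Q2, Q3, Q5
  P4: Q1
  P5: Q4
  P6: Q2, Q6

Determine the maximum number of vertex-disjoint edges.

5

Unit-capacity flow: source→left, listed edges, right→sink; max matching = max flow.
Augmenting path P1→Q1 (+1); matched 1.
Augmenting path P2→Q4 (+1); matched 2.
Augmenting path P3→Q2 (+1); matched 3.
Augmenting path P6→Q6 (+1); matched 4.
Augmenting path P4→Q1→P1→Q6→P6→Q2→P3→Q3 (+1); matched 5.
No augmenting path remains; maximum matching = 5.
König certificate: {P1, P3, P6, Q1, Q4} is a vertex cover of size 5 (every listed pair touches it), so no matching can be larger.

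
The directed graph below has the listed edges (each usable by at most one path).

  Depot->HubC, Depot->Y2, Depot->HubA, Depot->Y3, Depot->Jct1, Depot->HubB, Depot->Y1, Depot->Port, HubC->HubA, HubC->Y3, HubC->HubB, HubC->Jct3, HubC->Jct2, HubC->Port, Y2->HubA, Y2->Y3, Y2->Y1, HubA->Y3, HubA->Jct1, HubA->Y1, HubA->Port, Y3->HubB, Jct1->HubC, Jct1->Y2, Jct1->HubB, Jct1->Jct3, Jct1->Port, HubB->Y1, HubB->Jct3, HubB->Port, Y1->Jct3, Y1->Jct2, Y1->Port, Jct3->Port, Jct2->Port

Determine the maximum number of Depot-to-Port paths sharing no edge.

8

Assign every edge capacity 1; by Menger, the answer equals the max flow.
Path Depot→Port (+1); total 1.
Path Depot→HubC→Port (+1); total 2.
Path Depot→HubA→Port (+1); total 3.
Path Depot→Jct1→Port (+1); total 4.
Path Depot→HubB→Port (+1); total 5.
Path Depot→Y1→Port (+1); total 6.
Path Depot→Y2→Y1→Jct3→Port (+1); total 7.
Path Depot→Y3→HubB→Y1→Jct2→Port (+1); total 8.
No residual Depot→Port path; max flow = 8.
Certifying cut of size 8: {Depot→HubA, Depot→HubB, Depot→HubC, Depot→Jct1, Depot→Port, Depot→Y1, Depot→Y2, Depot→Y3}.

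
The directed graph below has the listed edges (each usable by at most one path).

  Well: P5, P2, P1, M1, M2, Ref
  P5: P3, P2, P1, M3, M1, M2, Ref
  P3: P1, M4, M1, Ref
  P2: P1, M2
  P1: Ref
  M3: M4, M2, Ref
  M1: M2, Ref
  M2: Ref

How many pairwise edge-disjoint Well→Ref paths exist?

Assign every edge capacity 1; by Menger, the answer equals the max flow.
Path Well→Ref (+1); total 1.
Path Well→P5→Ref (+1); total 2.
Path Well→P1→Ref (+1); total 3.
Path Well→M1→Ref (+1); total 4.
Path Well→M2→Ref (+1); total 5.
No residual Well→Ref path; max flow = 5.
Certifying cut of size 5: {M2→Ref, P1→Ref, Well→M1, Well→P5, Well→Ref}.

5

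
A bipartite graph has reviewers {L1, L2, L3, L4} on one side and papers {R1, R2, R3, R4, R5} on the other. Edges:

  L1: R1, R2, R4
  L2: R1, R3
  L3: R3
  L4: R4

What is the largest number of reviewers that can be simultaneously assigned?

Unit-capacity flow: source→left, listed edges, right→sink; max matching = max flow.
Augmenting path L1→R1 (+1); matched 1.
Augmenting path L2→R3 (+1); matched 2.
Augmenting path L4→R4 (+1); matched 3.
Augmenting path L3→R3→L2→R1→L1→R2 (+1); matched 4.
No augmenting path remains; maximum matching = 4.
König certificate: {L1, L2, L3, L4} is a vertex cover of size 4 (every listed pair touches it), so no matching can be larger.

4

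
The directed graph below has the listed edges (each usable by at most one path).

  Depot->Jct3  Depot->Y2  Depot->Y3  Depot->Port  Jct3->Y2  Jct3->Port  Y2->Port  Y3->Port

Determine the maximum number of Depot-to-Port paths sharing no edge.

Assign every edge capacity 1; by Menger, the answer equals the max flow.
Path Depot→Port (+1); total 1.
Path Depot→Jct3→Port (+1); total 2.
Path Depot→Y2→Port (+1); total 3.
Path Depot→Y3→Port (+1); total 4.
No residual Depot→Port path; max flow = 4.
Certifying cut of size 4: {Depot→Jct3, Depot→Port, Depot→Y2, Depot→Y3}.

4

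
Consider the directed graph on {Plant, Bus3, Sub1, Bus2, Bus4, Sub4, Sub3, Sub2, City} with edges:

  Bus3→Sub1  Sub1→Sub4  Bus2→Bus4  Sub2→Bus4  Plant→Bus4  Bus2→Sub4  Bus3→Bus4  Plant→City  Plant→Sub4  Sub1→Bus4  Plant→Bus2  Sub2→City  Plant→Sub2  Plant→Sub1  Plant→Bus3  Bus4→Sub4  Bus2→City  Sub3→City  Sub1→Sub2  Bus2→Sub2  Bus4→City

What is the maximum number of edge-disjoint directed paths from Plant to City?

4

Assign every edge capacity 1; by Menger, the answer equals the max flow.
Path Plant→City (+1); total 1.
Path Plant→Bus2→City (+1); total 2.
Path Plant→Bus4→City (+1); total 3.
Path Plant→Sub2→City (+1); total 4.
No residual Plant→City path; max flow = 4.
Certifying cut of size 4: {Bus4→City, Plant→Bus2, Plant→City, Sub2→City}.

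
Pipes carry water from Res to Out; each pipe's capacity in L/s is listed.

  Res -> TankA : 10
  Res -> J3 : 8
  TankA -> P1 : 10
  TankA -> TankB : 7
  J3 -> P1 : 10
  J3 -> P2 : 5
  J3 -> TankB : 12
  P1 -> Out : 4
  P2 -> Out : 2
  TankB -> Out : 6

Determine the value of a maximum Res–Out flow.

Augment Res→TankA→P1→Out: bottleneck 4, flow now 4.
Augment Res→TankA→TankB→Out: bottleneck 6, flow now 10.
Augment Res→J3→P2→Out: bottleneck 2, flow now 12.
No augmenting path remains; maximum flow = 12.
In the residual graph, reachable from Res: {Res, TankA, J3, P1, P2, TankB}.
Min-cut edges: P1→Out (4), P2→Out (2), TankB→Out (6); capacity 4 + 2 + 6 = 12.
This cut is saturated, so no flow can exceed 12.

12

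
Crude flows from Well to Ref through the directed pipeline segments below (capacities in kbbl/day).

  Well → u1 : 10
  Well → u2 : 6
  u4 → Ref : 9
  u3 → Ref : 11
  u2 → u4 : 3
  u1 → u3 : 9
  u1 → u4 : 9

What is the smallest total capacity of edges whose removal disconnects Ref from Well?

13

Augment Well→u1→u3→Ref: bottleneck 9, flow now 9.
Augment Well→u1→u4→Ref: bottleneck 1, flow now 10.
Augment Well→u2→u4→Ref: bottleneck 3, flow now 13.
No augmenting path remains; maximum flow = 13.
By max-flow min-cut, the minimum cut capacity equals the max flow.
In the residual graph, reachable from Well: {Well, u2}.
Min-cut edges: Well→u1 (10), u2→u4 (3); capacity 10 + 3 = 13.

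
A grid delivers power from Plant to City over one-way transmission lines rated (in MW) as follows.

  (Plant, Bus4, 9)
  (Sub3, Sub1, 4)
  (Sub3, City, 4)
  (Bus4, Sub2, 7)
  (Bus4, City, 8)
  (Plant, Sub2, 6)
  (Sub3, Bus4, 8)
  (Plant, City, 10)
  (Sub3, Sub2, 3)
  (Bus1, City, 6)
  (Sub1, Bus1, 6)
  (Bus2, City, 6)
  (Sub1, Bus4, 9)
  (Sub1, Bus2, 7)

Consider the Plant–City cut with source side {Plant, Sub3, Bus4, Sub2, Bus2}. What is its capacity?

Edges leaving {Plant, Sub3, Bus4, Sub2, Bus2}: Plant→City (10), Sub3→Sub1 (4), Sub3→City (4), Bus4→City (8), Bus2→City (6).
Cut capacity = 10 + 4 + 4 + 8 + 6 = 32.

32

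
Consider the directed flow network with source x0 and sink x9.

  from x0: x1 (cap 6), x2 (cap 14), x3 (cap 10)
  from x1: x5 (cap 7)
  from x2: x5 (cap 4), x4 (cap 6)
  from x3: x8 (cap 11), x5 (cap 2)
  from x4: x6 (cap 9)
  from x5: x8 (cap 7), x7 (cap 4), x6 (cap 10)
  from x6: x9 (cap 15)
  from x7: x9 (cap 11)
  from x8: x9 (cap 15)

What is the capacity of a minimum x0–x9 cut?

26

Augment x0→x3→x8→x9: bottleneck 10, flow now 10.
Augment x0→x1→x5→x6→x9: bottleneck 6, flow now 16.
Augment x0→x2→x4→x6→x9: bottleneck 6, flow now 22.
Augment x0→x2→x5→x6→x9: bottleneck 3, flow now 25.
Augment x0→x2→x5→x7→x9: bottleneck 1, flow now 26.
No augmenting path remains; maximum flow = 26.
By max-flow min-cut, the minimum cut capacity equals the max flow.
In the residual graph, reachable from x0: {x0, x2}.
Min-cut edges: x0→x1 (6), x0→x3 (10), x2→x4 (6), x2→x5 (4); capacity 6 + 10 + 6 + 4 = 26.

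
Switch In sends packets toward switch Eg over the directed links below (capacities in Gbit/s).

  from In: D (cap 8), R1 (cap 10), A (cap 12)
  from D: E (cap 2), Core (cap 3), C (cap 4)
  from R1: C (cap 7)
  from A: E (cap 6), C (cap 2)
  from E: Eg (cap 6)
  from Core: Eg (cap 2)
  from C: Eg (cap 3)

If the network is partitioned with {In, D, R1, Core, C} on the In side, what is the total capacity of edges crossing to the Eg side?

19

Edges leaving {In, D, R1, Core, C}: In→A (12), D→E (2), Core→Eg (2), C→Eg (3).
Cut capacity = 12 + 2 + 2 + 3 = 19.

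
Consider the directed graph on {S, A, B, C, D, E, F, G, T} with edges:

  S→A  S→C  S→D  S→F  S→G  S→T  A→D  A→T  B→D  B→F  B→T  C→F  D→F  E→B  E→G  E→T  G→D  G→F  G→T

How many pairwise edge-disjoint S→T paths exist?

3

Assign every edge capacity 1; by Menger, the answer equals the max flow.
Path S→T (+1); total 1.
Path S→A→T (+1); total 2.
Path S→G→T (+1); total 3.
No residual S→T path; max flow = 3.
Certifying cut of size 3: {S→A, S→G, S→T}.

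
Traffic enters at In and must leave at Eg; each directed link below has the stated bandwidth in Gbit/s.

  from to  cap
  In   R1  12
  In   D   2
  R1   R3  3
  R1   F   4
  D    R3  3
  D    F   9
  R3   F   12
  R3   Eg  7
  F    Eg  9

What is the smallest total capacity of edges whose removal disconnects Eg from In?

Augment In→R1→R3→Eg: bottleneck 3, flow now 3.
Augment In→R1→F→Eg: bottleneck 4, flow now 7.
Augment In→D→R3→Eg: bottleneck 2, flow now 9.
No augmenting path remains; maximum flow = 9.
By max-flow min-cut, the minimum cut capacity equals the max flow.
In the residual graph, reachable from In: {In, R1}.
Min-cut edges: In→D (2), R1→R3 (3), R1→F (4); capacity 2 + 3 + 4 = 9.

9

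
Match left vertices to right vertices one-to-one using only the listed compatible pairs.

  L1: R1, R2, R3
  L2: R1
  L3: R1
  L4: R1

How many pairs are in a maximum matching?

2

Unit-capacity flow: source→left, listed edges, right→sink; max matching = max flow.
Augmenting path L1→R1 (+1); matched 1.
Augmenting path L2→R1→L1→R2 (+1); matched 2.
No augmenting path remains; maximum matching = 2.
König certificate: {L1, R1} is a vertex cover of size 2 (every listed pair touches it), so no matching can be larger.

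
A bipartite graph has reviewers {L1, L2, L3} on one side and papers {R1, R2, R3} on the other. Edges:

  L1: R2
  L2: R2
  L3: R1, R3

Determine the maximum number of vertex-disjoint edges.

2

Unit-capacity flow: source→left, listed edges, right→sink; max matching = max flow.
Augmenting path L1→R2 (+1); matched 1.
Augmenting path L3→R1 (+1); matched 2.
No augmenting path remains; maximum matching = 2.
König certificate: {L3, R2} is a vertex cover of size 2 (every listed pair touches it), so no matching can be larger.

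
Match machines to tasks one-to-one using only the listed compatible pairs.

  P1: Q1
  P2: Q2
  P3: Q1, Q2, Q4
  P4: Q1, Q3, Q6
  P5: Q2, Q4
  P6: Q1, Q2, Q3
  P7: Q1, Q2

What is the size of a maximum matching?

5

Unit-capacity flow: source→left, listed edges, right→sink; max matching = max flow.
Augmenting path P1→Q1 (+1); matched 1.
Augmenting path P2→Q2 (+1); matched 2.
Augmenting path P3→Q4 (+1); matched 3.
Augmenting path P4→Q3 (+1); matched 4.
Augmenting path P6→Q3→P4→Q6 (+1); matched 5.
No augmenting path remains; maximum matching = 5.
König certificate: {P4, P6, Q1, Q2, Q4} is a vertex cover of size 5 (every listed pair touches it), so no matching can be larger.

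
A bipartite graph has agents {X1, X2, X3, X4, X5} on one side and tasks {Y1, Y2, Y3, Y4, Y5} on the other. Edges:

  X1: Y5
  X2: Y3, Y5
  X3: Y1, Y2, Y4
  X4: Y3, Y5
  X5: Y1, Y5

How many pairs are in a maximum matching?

4

Unit-capacity flow: source→left, listed edges, right→sink; max matching = max flow.
Augmenting path X1→Y5 (+1); matched 1.
Augmenting path X2→Y3 (+1); matched 2.
Augmenting path X3→Y1 (+1); matched 3.
Augmenting path X5→Y1→X3→Y2 (+1); matched 4.
No augmenting path remains; maximum matching = 4.
König certificate: {X3, X5, Y3, Y5} is a vertex cover of size 4 (every listed pair touches it), so no matching can be larger.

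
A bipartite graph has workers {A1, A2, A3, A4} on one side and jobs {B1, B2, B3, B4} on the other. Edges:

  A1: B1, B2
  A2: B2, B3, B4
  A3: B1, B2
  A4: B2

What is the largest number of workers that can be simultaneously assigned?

3

Unit-capacity flow: source→left, listed edges, right→sink; max matching = max flow.
Augmenting path A1→B1 (+1); matched 1.
Augmenting path A2→B2 (+1); matched 2.
Augmenting path A3→B2→A2→B3 (+1); matched 3.
No augmenting path remains; maximum matching = 3.
König certificate: {A2, B1, B2} is a vertex cover of size 3 (every listed pair touches it), so no matching can be larger.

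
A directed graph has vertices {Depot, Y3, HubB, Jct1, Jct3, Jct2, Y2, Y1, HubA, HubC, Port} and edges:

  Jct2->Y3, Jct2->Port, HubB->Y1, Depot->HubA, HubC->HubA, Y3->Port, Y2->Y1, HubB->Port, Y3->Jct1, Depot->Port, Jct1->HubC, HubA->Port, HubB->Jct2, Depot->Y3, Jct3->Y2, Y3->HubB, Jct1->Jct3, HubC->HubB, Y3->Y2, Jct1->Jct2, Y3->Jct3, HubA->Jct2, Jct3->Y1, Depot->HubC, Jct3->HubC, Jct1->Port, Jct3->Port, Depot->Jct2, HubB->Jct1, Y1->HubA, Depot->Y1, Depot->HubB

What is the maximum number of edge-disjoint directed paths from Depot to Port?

7

Assign every edge capacity 1; by Menger, the answer equals the max flow.
Path Depot→Port (+1); total 1.
Path Depot→Y3→Port (+1); total 2.
Path Depot→HubB→Port (+1); total 3.
Path Depot→Jct2→Port (+1); total 4.
Path Depot→HubA→Port (+1); total 5.
Path Depot→HubC→HubB→Jct1→Port (+1); total 6.
Path Depot→Y1→HubA→Jct2→Y3→Jct3→Port (+1); total 7.
No residual Depot→Port path; max flow = 7.
Certifying cut of size 7: {Depot→HubA, Depot→HubB, Depot→HubC, Depot→Jct2, Depot→Port, Depot→Y1, Depot→Y3}.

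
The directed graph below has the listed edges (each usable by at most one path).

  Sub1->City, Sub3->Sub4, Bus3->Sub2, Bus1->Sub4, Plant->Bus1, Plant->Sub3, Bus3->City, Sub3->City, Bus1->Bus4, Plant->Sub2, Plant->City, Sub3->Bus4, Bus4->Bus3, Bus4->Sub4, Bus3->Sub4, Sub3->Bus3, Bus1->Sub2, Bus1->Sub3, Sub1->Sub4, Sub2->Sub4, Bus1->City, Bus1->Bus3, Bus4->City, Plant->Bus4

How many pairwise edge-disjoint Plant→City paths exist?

4

Assign every edge capacity 1; by Menger, the answer equals the max flow.
Path Plant→City (+1); total 1.
Path Plant→Bus1→City (+1); total 2.
Path Plant→Bus4→City (+1); total 3.
Path Plant→Sub3→City (+1); total 4.
No residual Plant→City path; max flow = 4.
Certifying cut of size 4: {Plant→Bus1, Plant→Bus4, Plant→City, Plant→Sub3}.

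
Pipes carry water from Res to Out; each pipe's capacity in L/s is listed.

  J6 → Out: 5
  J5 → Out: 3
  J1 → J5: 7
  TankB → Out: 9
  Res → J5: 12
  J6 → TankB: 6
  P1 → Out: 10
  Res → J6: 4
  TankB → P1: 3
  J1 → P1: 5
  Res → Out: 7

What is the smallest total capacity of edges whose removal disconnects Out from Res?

Augment Res→Out: bottleneck 7, flow now 7.
Augment Res→J5→Out: bottleneck 3, flow now 10.
Augment Res→J6→Out: bottleneck 4, flow now 14.
No augmenting path remains; maximum flow = 14.
By max-flow min-cut, the minimum cut capacity equals the max flow.
In the residual graph, reachable from Res: {Res, J5}.
Min-cut edges: Res→J6 (4), Res→Out (7), J5→Out (3); capacity 4 + 7 + 3 = 14.

14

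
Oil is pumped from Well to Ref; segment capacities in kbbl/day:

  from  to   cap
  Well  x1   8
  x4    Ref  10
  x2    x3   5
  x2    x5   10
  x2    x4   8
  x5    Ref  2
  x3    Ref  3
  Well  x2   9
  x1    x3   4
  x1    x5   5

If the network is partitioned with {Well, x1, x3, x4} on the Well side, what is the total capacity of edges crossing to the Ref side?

27

Edges leaving {Well, x1, x3, x4}: Well→x2 (9), x1→x5 (5), x3→Ref (3), x4→Ref (10).
Cut capacity = 9 + 5 + 3 + 10 = 27.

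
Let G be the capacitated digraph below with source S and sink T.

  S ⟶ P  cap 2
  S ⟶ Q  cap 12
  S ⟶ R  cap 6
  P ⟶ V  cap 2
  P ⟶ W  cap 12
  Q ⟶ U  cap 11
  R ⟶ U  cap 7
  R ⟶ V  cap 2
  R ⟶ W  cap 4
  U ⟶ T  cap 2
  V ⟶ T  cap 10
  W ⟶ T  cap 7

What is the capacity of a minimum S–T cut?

Augment S→P→V→T: bottleneck 2, flow now 2.
Augment S→Q→U→T: bottleneck 2, flow now 4.
Augment S→R→V→T: bottleneck 2, flow now 6.
Augment S→R→W→T: bottleneck 4, flow now 10.
No augmenting path remains; maximum flow = 10.
By max-flow min-cut, the minimum cut capacity equals the max flow.
In the residual graph, reachable from S: {S, Q, U}.
Min-cut edges: S→P (2), S→R (6), U→T (2); capacity 2 + 6 + 2 = 10.

10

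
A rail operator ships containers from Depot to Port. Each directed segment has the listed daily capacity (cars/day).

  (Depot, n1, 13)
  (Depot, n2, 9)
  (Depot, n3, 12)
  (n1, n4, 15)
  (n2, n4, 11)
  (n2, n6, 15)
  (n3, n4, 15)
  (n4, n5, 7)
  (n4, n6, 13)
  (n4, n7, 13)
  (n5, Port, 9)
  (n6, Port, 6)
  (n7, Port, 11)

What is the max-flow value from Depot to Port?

24

Augment Depot→n2→n6→Port: bottleneck 6, flow now 6.
Augment Depot→n1→n4→n5→Port: bottleneck 7, flow now 13.
Augment Depot→n1→n4→n7→Port: bottleneck 6, flow now 19.
Augment Depot→n2→n4→n7→Port: bottleneck 3, flow now 22.
Augment Depot→n3→n4→n7→Port: bottleneck 2, flow now 24.
No augmenting path remains; maximum flow = 24.
In the residual graph, reachable from Depot: {Depot, n1, n2, n3, n4, n6, n7}.
Min-cut edges: n4→n5 (7), n6→Port (6), n7→Port (11); capacity 7 + 6 + 11 = 24.
This cut is saturated, so no flow can exceed 24.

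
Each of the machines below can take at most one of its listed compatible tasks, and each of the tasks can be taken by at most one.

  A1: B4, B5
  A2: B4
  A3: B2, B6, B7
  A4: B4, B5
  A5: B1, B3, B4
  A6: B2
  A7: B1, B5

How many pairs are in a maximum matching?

Unit-capacity flow: source→left, listed edges, right→sink; max matching = max flow.
Augmenting path A1→B4 (+1); matched 1.
Augmenting path A3→B2 (+1); matched 2.
Augmenting path A4→B5 (+1); matched 3.
Augmenting path A5→B1 (+1); matched 4.
Augmenting path A6→B2→A3→B6 (+1); matched 5.
Augmenting path A7→B1→A5→B3 (+1); matched 6.
No augmenting path remains; maximum matching = 6.
König certificate: {A3, A5, A6, A7, B4, B5} is a vertex cover of size 6 (every listed pair touches it), so no matching can be larger.

6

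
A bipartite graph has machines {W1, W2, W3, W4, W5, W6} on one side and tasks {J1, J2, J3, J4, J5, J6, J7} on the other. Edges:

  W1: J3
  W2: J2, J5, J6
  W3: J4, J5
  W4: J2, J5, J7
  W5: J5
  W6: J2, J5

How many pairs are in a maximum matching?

6

Unit-capacity flow: source→left, listed edges, right→sink; max matching = max flow.
Augmenting path W1→J3 (+1); matched 1.
Augmenting path W2→J2 (+1); matched 2.
Augmenting path W3→J4 (+1); matched 3.
Augmenting path W4→J5 (+1); matched 4.
Augmenting path W5→J5→W4→J7 (+1); matched 5.
Augmenting path W6→J2→W2→J6 (+1); matched 6.
No augmenting path remains; maximum matching = 6.
König certificate: {W1, W2, W3, W4, W5, W6} is a vertex cover of size 6 (every listed pair touches it), so no matching can be larger.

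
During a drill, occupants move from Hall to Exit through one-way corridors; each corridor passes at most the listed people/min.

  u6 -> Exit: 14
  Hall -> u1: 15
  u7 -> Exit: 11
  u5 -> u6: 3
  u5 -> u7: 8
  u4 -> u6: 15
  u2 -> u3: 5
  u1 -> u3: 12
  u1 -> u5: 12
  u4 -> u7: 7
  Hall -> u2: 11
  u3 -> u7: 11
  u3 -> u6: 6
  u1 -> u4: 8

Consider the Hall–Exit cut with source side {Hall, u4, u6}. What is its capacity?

Edges leaving {Hall, u4, u6}: Hall→u1 (15), Hall→u2 (11), u4→u7 (7), u6→Exit (14).
Cut capacity = 15 + 11 + 7 + 14 = 47.

47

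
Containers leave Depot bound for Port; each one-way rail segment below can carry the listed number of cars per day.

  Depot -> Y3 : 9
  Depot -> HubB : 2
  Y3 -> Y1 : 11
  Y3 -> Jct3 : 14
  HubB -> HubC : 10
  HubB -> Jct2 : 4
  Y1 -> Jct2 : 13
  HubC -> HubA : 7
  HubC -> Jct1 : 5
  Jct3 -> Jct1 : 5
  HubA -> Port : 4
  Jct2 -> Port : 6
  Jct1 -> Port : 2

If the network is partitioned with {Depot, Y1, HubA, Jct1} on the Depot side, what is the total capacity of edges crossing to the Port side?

30

Edges leaving {Depot, Y1, HubA, Jct1}: Depot→Y3 (9), Depot→HubB (2), Y1→Jct2 (13), HubA→Port (4), Jct1→Port (2).
Cut capacity = 9 + 2 + 13 + 4 + 2 = 30.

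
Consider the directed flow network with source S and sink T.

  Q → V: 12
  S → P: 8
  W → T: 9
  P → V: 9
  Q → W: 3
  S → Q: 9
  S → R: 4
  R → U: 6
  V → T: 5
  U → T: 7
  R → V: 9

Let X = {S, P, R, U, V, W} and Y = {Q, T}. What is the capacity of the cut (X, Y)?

Edges leaving {S, P, R, U, V, W}: S→Q (9), U→T (7), V→T (5), W→T (9).
Cut capacity = 9 + 7 + 5 + 9 = 30.

30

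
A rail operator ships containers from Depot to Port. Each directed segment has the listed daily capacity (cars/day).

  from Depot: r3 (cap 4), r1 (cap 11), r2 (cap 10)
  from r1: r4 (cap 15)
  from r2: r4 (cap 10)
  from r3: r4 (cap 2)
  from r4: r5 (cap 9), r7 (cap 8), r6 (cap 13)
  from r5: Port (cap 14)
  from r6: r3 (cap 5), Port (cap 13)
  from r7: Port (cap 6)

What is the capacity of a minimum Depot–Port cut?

23

Augment Depot→r1→r4→r5→Port: bottleneck 9, flow now 9.
Augment Depot→r1→r4→r6→Port: bottleneck 2, flow now 11.
Augment Depot→r2→r4→r6→Port: bottleneck 10, flow now 21.
Augment Depot→r3→r4→r6→Port: bottleneck 1, flow now 22.
Augment Depot→r3→r4→r7→Port: bottleneck 1, flow now 23.
No augmenting path remains; maximum flow = 23.
By max-flow min-cut, the minimum cut capacity equals the max flow.
In the residual graph, reachable from Depot: {Depot, r3}.
Min-cut edges: Depot→r1 (11), Depot→r2 (10), r3→r4 (2); capacity 11 + 10 + 2 = 23.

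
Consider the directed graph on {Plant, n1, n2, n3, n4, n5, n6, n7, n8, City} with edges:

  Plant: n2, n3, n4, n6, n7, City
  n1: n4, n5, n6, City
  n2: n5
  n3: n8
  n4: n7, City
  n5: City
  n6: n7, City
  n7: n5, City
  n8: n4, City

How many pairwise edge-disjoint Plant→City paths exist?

Assign every edge capacity 1; by Menger, the answer equals the max flow.
Path Plant→City (+1); total 1.
Path Plant→n4→City (+1); total 2.
Path Plant→n6→City (+1); total 3.
Path Plant→n7→City (+1); total 4.
Path Plant→n2→n5→City (+1); total 5.
Path Plant→n3→n8→City (+1); total 6.
No residual Plant→City path; max flow = 6.
Certifying cut of size 6: {Plant→City, Plant→n2, Plant→n3, Plant→n4, Plant→n6, Plant→n7}.

6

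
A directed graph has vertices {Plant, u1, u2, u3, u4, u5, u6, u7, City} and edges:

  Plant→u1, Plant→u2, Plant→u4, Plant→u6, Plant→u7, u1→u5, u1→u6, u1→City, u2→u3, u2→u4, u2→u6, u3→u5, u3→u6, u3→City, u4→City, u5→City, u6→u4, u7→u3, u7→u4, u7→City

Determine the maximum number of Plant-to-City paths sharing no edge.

4

Assign every edge capacity 1; by Menger, the answer equals the max flow.
Path Plant→u1→City (+1); total 1.
Path Plant→u4→City (+1); total 2.
Path Plant→u7→City (+1); total 3.
Path Plant→u2→u3→City (+1); total 4.
No residual Plant→City path; max flow = 4.
Certifying cut of size 4: {Plant→u1, Plant→u2, Plant→u7, u4→City}.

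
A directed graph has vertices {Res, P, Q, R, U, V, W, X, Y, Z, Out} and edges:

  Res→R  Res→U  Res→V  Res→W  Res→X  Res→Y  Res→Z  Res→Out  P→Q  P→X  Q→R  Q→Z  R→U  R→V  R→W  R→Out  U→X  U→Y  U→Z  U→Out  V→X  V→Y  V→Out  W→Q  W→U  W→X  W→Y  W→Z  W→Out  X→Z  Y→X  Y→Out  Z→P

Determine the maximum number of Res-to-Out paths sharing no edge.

Assign every edge capacity 1; by Menger, the answer equals the max flow.
Path Res→Out (+1); total 1.
Path Res→R→Out (+1); total 2.
Path Res→U→Out (+1); total 3.
Path Res→V→Out (+1); total 4.
Path Res→W→Out (+1); total 5.
Path Res→Y→Out (+1); total 6.
No residual Res→Out path; max flow = 6.
Certifying cut of size 6: {R→Out, Res→Out, U→Out, V→Out, W→Out, Y→Out}.

6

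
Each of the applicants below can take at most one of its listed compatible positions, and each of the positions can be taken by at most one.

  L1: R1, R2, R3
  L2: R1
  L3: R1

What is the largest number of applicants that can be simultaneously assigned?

2

Unit-capacity flow: source→left, listed edges, right→sink; max matching = max flow.
Augmenting path L1→R1 (+1); matched 1.
Augmenting path L2→R1→L1→R2 (+1); matched 2.
No augmenting path remains; maximum matching = 2.
König certificate: {L1, R1} is a vertex cover of size 2 (every listed pair touches it), so no matching can be larger.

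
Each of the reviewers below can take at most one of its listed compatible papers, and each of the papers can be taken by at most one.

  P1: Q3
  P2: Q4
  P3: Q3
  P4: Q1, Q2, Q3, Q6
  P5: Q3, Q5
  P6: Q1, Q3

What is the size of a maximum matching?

5

Unit-capacity flow: source→left, listed edges, right→sink; max matching = max flow.
Augmenting path P1→Q3 (+1); matched 1.
Augmenting path P2→Q4 (+1); matched 2.
Augmenting path P4→Q1 (+1); matched 3.
Augmenting path P5→Q5 (+1); matched 4.
Augmenting path P6→Q1→P4→Q2 (+1); matched 5.
No augmenting path remains; maximum matching = 5.
König certificate: {P2, P4, P5, P6, Q3} is a vertex cover of size 5 (every listed pair touches it), so no matching can be larger.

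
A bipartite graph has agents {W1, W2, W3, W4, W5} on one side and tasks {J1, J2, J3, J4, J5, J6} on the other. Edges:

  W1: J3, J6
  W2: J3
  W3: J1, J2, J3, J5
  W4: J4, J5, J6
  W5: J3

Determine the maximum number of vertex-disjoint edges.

Unit-capacity flow: source→left, listed edges, right→sink; max matching = max flow.
Augmenting path W1→J3 (+1); matched 1.
Augmenting path W3→J1 (+1); matched 2.
Augmenting path W4→J4 (+1); matched 3.
Augmenting path W2→J3→W1→J6 (+1); matched 4.
No augmenting path remains; maximum matching = 4.
König certificate: {W1, W3, W4, J3} is a vertex cover of size 4 (every listed pair touches it), so no matching can be larger.

4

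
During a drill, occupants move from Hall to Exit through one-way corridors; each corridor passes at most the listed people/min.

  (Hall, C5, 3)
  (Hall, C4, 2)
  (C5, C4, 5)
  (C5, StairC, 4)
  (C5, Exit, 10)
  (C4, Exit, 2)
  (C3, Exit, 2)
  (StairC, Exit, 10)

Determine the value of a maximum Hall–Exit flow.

Augment Hall→C5→Exit: bottleneck 3, flow now 3.
Augment Hall→C4→Exit: bottleneck 2, flow now 5.
No augmenting path remains; maximum flow = 5.
In the residual graph, reachable from Hall: {Hall}.
Min-cut edges: Hall→C5 (3), Hall→C4 (2); capacity 3 + 2 = 5.
This cut is saturated, so no flow can exceed 5.

5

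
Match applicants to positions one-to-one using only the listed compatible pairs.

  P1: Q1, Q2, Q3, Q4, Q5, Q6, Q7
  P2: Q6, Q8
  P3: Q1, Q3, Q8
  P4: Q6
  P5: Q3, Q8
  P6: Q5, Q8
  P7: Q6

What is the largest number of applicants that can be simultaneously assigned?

6

Unit-capacity flow: source→left, listed edges, right→sink; max matching = max flow.
Augmenting path P1→Q1 (+1); matched 1.
Augmenting path P2→Q6 (+1); matched 2.
Augmenting path P3→Q3 (+1); matched 3.
Augmenting path P5→Q8 (+1); matched 4.
Augmenting path P6→Q5 (+1); matched 5.
Augmenting path P4→Q6→P2→Q8→P5→Q3→P3→Q1→P1→Q2 (+1); matched 6.
No augmenting path remains; maximum matching = 6.
König certificate: {P1, P2, P3, P5, P6, Q6} is a vertex cover of size 6 (every listed pair touches it), so no matching can be larger.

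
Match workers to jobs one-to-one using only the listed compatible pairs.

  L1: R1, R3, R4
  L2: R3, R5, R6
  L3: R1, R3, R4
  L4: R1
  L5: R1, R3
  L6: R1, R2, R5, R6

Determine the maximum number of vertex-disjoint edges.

5

Unit-capacity flow: source→left, listed edges, right→sink; max matching = max flow.
Augmenting path L1→R1 (+1); matched 1.
Augmenting path L2→R3 (+1); matched 2.
Augmenting path L3→R4 (+1); matched 3.
Augmenting path L6→R2 (+1); matched 4.
Augmenting path L5→R3→L2→R5 (+1); matched 5.
No augmenting path remains; maximum matching = 5.
König certificate: {L2, L6, R1, R3, R4} is a vertex cover of size 5 (every listed pair touches it), so no matching can be larger.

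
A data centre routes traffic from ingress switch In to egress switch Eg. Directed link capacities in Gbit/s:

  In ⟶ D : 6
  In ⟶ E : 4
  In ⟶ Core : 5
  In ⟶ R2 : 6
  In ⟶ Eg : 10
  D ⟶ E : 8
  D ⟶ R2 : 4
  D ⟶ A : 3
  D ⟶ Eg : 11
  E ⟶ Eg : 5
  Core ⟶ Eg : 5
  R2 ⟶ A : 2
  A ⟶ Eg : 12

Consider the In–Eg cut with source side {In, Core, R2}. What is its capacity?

Edges leaving {In, Core, R2}: In→D (6), In→E (4), In→Eg (10), Core→Eg (5), R2→A (2).
Cut capacity = 6 + 4 + 10 + 5 + 2 = 27.

27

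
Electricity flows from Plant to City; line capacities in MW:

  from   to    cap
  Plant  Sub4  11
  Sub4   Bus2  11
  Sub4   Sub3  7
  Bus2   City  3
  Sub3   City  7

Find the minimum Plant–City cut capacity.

10

Augment Plant→Sub4→Bus2→City: bottleneck 3, flow now 3.
Augment Plant→Sub4→Sub3→City: bottleneck 7, flow now 10.
No augmenting path remains; maximum flow = 10.
By max-flow min-cut, the minimum cut capacity equals the max flow.
In the residual graph, reachable from Plant: {Plant, Sub4, Bus2}.
Min-cut edges: Sub4→Sub3 (7), Bus2→City (3); capacity 7 + 3 = 10.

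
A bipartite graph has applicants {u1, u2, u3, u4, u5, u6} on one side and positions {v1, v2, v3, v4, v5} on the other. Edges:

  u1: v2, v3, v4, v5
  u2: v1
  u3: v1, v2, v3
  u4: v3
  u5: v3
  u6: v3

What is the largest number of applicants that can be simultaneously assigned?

Unit-capacity flow: source→left, listed edges, right→sink; max matching = max flow.
Augmenting path u1→v2 (+1); matched 1.
Augmenting path u2→v1 (+1); matched 2.
Augmenting path u3→v3 (+1); matched 3.
Augmenting path u4→v3→u3→v2→u1→v4 (+1); matched 4.
No augmenting path remains; maximum matching = 4.
König certificate: {u1, u2, u3, v3} is a vertex cover of size 4 (every listed pair touches it), so no matching can be larger.

4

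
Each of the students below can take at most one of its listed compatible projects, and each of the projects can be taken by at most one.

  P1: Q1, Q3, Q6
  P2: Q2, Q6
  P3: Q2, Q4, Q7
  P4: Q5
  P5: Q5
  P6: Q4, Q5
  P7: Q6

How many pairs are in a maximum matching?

6

Unit-capacity flow: source→left, listed edges, right→sink; max matching = max flow.
Augmenting path P1→Q1 (+1); matched 1.
Augmenting path P2→Q2 (+1); matched 2.
Augmenting path P3→Q4 (+1); matched 3.
Augmenting path P4→Q5 (+1); matched 4.
Augmenting path P7→Q6 (+1); matched 5.
Augmenting path P6→Q4→P3→Q7 (+1); matched 6.
No augmenting path remains; maximum matching = 6.
König certificate: {P1, P2, P3, P6, P7, Q5} is a vertex cover of size 6 (every listed pair touches it), so no matching can be larger.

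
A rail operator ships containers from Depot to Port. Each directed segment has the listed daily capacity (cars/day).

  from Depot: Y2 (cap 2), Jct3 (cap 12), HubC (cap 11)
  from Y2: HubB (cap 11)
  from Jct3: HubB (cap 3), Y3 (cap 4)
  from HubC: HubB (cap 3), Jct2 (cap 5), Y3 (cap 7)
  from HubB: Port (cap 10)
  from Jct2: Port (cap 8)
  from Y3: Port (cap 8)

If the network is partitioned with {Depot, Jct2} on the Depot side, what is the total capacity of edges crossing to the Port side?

33

Edges leaving {Depot, Jct2}: Depot→Y2 (2), Depot→Jct3 (12), Depot→HubC (11), Jct2→Port (8).
Cut capacity = 2 + 12 + 11 + 8 = 33.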